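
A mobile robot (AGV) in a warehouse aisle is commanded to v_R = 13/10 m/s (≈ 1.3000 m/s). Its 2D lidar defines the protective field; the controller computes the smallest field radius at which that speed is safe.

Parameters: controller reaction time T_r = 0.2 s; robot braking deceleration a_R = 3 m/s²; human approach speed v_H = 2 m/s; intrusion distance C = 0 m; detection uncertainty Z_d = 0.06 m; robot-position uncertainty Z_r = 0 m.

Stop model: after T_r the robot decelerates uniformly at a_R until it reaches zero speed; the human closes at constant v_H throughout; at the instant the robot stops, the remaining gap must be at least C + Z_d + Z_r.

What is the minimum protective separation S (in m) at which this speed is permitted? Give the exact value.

S_min = 1121/600 m = 1.8683 m

stop time T_s = (13/10)/3 = 0.4333 s
robot covers v_R·T_r = 1.3000·0.2000 = 0.2600 m before braking
robot under decel: 1.3000²/(2·3.0000) = 0.2817 m
human over T_r+T_s: 2.0000·(0.2000+0.4333) = 1.2667 m
residual clearance needed = 0.0000+0.0600+0.0000 = 0.0600 m
S_min ≈ 0.2600+0.2817+1.2667+0.0600  ⇒  S_min = 1121/600 m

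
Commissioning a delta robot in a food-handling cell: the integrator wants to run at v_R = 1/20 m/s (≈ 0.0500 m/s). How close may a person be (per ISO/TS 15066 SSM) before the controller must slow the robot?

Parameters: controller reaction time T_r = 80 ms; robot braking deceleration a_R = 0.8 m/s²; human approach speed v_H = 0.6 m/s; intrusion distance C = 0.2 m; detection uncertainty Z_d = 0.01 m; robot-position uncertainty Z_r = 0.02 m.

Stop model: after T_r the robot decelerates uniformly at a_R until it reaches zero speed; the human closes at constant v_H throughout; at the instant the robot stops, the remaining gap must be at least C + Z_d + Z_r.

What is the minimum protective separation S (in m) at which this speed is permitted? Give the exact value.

braking lasts T_s = (1/20)/(4/5) = 0.0625 s
robot covers v_R·T_r = 0.0500·0.0800 = 0.0040 m before braking
robot covers 0.0500·0.0625 − ½·0.8000·0.0625² = 0.0016 m while stopping
human over T_r+T_s: 0.6000·(0.0800+0.0625) = 0.0855 m
C+Z_d+Z_r = 0.2000+0.0100+0.0200 = 0.2300 m
S_min ≈ 0.0040+0.0016+0.0855+0.2300  ⇒  S_min = 5137/16000 m

S_min = 5137/16000 m = 0.3211 m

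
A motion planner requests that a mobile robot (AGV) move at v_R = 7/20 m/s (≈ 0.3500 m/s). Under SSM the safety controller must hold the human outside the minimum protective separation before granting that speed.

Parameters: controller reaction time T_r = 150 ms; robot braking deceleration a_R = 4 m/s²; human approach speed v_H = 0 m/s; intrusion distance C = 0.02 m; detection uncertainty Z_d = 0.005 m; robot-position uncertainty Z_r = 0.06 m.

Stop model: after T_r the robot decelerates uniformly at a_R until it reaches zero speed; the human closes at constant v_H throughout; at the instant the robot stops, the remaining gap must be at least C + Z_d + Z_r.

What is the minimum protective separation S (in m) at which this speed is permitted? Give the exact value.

T_s = v_R/a_R = (7/20)/4 = 0.0875 s
robot in T_r: 0.3500·0.1500 = 0.0525 m
robot under decel: 0.3500²/(2·4.0000) = 0.0153 m
human over T_r+T_s: 0.0000·(0.1500+0.0875) = 0.0000 m
residual clearance needed = 0.0200+0.0050+0.0600 = 0.0850 m
S_min ≈ 0.0525+0.0153+0.0000+0.0850  ⇒  S_min = 489/3200 m

S_min = 489/3200 m = 0.1528 m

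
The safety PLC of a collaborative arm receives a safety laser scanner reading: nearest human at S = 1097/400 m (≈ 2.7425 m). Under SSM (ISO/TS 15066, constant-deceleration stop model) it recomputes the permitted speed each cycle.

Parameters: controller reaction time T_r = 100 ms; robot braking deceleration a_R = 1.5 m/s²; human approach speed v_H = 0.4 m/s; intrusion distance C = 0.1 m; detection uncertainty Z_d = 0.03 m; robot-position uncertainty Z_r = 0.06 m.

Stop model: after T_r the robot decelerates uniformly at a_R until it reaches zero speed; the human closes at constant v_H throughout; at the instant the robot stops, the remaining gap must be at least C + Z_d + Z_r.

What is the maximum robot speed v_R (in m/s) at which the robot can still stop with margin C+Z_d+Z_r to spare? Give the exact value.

v_R_max = 9/4 m/s = 2.2500 m/s

quadratic (1/3)·v² + (11/30)·v + (-201/80) = 0
  disc = (11/30)² − 4·(1/3)·(-201/80) = 784/225 ; √disc = 28/15
  v_R = (−(11/30) + 28/15) / (2·(1/3)) = 9/4 m/s
check:
T_s = v_R/a_R = (9/4)/(3/2) = 1.5000 s
robot covers v_R·T_r = 2.2500·0.1000 = 0.2250 m before braking
robot covers 2.2500·1.5000 − ½·1.5000·1.5000² = 1.6875 m while stopping
human over T_r+T_s: 0.4000·(0.1000+1.5000) = 0.6400 m
residual clearance needed = 0.1000+0.0300+0.0600 = 0.1900 m
sum ≈ 0.2250+1.6875+0.6400+0.1900 ≈ 2.7425 m = S ✓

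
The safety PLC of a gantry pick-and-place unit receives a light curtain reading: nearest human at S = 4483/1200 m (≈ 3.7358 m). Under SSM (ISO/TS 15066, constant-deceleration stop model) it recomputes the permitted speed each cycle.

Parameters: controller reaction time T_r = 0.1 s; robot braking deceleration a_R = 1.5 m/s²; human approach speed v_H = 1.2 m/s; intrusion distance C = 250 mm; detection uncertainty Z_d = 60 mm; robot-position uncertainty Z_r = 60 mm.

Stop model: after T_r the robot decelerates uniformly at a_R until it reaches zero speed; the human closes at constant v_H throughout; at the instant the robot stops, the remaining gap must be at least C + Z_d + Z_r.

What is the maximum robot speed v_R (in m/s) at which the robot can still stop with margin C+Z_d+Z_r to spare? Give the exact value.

collect terms ⇒ (1/3)·v_R² + (9/10)·v_R + (-779/240) = 0
  disc = (9/10)² − 4·(1/3)·(-779/240) = 1156/225 ; √disc = 34/15
  v_R = (−(9/10) + 34/15) / (2·(1/3)) = 41/20 m/s
check:
stop time T_s = (41/20)/(3/2) = 1.3667 s
robot covers v_R·T_r = 2.0500·0.1000 = 0.2050 m before braking
robot under decel: 2.0500²/(2·1.5000) = 1.4008 m
human over T_r+T_s: 1.2000·(0.1000+1.3667) = 1.7600 m
margins: 0.2500+0.0600+0.0600 = 0.3700 m
sum ≈ 0.2050+1.4008+1.7600+0.3700 ≈ 3.7358 m = S ✓

v_R_max = 41/20 m/s = 2.0500 m/s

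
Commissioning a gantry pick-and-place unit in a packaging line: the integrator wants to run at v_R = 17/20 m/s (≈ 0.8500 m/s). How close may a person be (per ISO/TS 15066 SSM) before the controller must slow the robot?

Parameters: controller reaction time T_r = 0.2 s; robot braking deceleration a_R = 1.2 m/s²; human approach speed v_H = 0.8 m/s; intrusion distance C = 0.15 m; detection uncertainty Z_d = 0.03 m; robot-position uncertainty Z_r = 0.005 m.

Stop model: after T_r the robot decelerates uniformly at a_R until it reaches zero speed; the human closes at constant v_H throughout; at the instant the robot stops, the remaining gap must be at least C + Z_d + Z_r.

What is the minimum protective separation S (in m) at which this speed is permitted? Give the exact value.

stop time T_s = (17/20)/(6/5) = 0.7083 s
robot in T_r: 0.8500·0.2000 = 0.1700 m
robot under decel: 0.8500²/(2·1.2000) = 0.3010 m
human over T_r+T_s: 0.8000·(0.2000+0.7083) = 0.7267 m
margins: 0.1500+0.0300+0.0050 = 0.1850 m
S_min ≈ 0.1700+0.3010+0.7267+0.1850  ⇒  S_min = 6637/4800 m

S_min = 6637/4800 m = 1.3827 m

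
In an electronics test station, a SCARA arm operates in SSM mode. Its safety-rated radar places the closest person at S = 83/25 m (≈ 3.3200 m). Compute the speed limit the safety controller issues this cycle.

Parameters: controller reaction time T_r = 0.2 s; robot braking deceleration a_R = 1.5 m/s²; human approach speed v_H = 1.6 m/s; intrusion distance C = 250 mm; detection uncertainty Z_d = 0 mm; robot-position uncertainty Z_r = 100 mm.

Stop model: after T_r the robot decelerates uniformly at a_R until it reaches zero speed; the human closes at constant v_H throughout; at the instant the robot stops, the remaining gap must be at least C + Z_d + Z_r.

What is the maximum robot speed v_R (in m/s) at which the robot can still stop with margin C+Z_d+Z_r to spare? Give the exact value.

quadratic (1/3)·v² + (19/15)·v + (-53/20) = 0
  disc = (19/15)² − 4·(1/3)·(-53/20) = 1156/225 ; √disc = 34/15
  v_R = (−(19/15) + 34/15) / (2·(1/3)) = 3/2 m/s
check:
T_s = v_R/a_R = (3/2)/(3/2) = 1.0000 s
reaction-phase robot travel = 1.5000·0.2000 = 0.3000 m
robot under decel: 1.5000²/(2·1.5000) = 0.7500 m
person approaches 1.6000·(0.2000+1.0000) = 1.9200 m
C+Z_d+Z_r = 0.2500+0.0000+0.1000 = 0.3500 m
sum ≈ 0.3000+0.7500+1.9200+0.3500 ≈ 3.3200 m = S ✓

v_R_max = 3/2 m/s = 1.5000 m/s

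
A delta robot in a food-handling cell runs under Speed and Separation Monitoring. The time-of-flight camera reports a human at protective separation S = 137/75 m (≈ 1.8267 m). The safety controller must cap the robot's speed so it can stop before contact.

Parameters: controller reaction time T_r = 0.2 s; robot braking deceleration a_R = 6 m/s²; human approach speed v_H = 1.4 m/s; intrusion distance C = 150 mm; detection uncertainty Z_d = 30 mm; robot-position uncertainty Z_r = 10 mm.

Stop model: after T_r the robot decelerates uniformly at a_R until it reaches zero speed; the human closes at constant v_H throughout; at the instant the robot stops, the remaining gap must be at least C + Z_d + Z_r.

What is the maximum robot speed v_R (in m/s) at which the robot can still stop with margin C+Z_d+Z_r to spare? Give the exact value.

v_R_max = 11/5 m/s = 2.2000 m/s

collect terms ⇒ (1/12)·v_R² + (13/30)·v_R + (-407/300) = 0
  disc = (13/30)² − 4·(1/12)·(-407/300) = 16/25 ; √disc = 4/5
  v_R = (−(13/30) + 4/5) / (2·(1/12)) = 11/5 m/s
check:
T_s = v_R/a_R = (11/5)/6 = 0.3667 s
reaction-phase robot travel = 2.2000·0.2000 = 0.4400 m
robot under decel: 2.2000²/(2·6.0000) = 0.4033 m
human over T_r+T_s: 1.4000·(0.2000+0.3667) = 0.7933 m
residual clearance needed = 0.1500+0.0300+0.0100 = 0.1900 m
sum ≈ 0.4400+0.4033+0.7933+0.1900 ≈ 1.8267 m = S ✓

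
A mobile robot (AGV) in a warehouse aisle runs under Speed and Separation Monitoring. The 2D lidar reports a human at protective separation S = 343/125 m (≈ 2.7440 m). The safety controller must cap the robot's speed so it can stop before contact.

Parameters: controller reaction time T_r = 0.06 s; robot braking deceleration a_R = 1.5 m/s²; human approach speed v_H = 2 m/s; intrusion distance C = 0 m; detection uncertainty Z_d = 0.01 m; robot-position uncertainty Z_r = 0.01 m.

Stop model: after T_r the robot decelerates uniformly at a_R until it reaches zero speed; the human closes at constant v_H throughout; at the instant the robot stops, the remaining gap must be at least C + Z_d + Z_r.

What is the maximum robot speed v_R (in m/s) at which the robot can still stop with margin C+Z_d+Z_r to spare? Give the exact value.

collect terms ⇒ (1/3)·v_R² + (209/150)·v_R + (-651/250) = 0
  disc = (209/150)² − 4·(1/3)·(-651/250) = 121801/22500 ; √disc = 349/150
  v_R = (−(209/150) + 349/150) / (2·(1/3)) = 7/5 m/s
check:
stop time T_s = (7/5)/(3/2) = 0.9333 s
robot in T_r: 1.4000·0.0600 = 0.0840 m
braking distance = 1.4000²/(2·1.5000) = 0.6533 m
human over T_r+T_s: 2.0000·(0.0600+0.9333) = 1.9867 m
C+Z_d+Z_r = 0.0000+0.0100+0.0100 = 0.0200 m
sum ≈ 0.0840+0.6533+1.9867+0.0200 ≈ 2.7440 m = S ✓

v_R_max = 7/5 m/s = 1.4000 m/s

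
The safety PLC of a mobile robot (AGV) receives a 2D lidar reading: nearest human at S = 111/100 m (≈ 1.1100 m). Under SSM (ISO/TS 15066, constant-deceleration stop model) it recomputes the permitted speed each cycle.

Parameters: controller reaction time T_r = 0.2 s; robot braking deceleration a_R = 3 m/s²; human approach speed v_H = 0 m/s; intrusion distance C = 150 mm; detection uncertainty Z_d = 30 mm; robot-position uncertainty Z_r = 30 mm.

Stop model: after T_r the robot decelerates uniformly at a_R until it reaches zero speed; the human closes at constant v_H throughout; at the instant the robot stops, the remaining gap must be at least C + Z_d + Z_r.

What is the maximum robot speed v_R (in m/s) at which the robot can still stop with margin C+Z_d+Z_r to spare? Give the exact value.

v_R_max = 9/5 m/s = 1.8000 m/s

at the boundary: (1/6)·v² + (1/5)·v + (-9/10) = 0
  disc = (1/5)² − 4·(1/6)·(-9/10) = 16/25 ; √disc = 4/5
  v_R = (−(1/5) + 4/5) / (2·(1/6)) = 9/5 m/s
check:
stop time T_s = (9/5)/3 = 0.6000 s
reaction-phase robot travel = 1.8000·0.2000 = 0.3600 m
robot under decel: 1.8000²/(2·3.0000) = 0.5400 m
human over T_r+T_s: 0.0000·(0.2000+0.6000) = 0.0000 m
C+Z_d+Z_r = 0.1500+0.0300+0.0300 = 0.2100 m
sum ≈ 0.3600+0.5400+0.0000+0.2100 ≈ 1.1100 m = S ✓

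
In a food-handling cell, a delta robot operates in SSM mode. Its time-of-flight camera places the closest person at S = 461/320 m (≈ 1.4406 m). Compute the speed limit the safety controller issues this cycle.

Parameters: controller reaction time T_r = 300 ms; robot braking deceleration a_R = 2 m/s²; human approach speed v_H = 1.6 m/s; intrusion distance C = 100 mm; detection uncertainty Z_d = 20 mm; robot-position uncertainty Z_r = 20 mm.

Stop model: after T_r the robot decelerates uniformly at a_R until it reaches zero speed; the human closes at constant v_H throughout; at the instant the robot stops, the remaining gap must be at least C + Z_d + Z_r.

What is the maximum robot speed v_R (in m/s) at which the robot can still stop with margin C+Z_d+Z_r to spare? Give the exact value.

at the boundary: (1/4)·v² + (11/10)·v + (-1313/1600) = 0
  disc = (11/10)² − 4·(1/4)·(-1313/1600) = 3249/1600 ; √disc = 57/40
  v_R = (−(11/10) + 57/40) / (2·(1/4)) = 13/20 m/s
check:
T_s = v_R/a_R = (13/20)/2 = 0.3250 s
reaction-phase robot travel = 0.6500·0.3000 = 0.1950 m
braking distance = 0.6500²/(2·2.0000) = 0.1056 m
human over T_r+T_s: 1.6000·(0.3000+0.3250) = 1.0000 m
margins: 0.1000+0.0200+0.0200 = 0.1400 m
sum ≈ 0.1950+0.1056+1.0000+0.1400 ≈ 1.4406 m = S ✓

v_R_max = 13/20 m/s = 0.6500 m/s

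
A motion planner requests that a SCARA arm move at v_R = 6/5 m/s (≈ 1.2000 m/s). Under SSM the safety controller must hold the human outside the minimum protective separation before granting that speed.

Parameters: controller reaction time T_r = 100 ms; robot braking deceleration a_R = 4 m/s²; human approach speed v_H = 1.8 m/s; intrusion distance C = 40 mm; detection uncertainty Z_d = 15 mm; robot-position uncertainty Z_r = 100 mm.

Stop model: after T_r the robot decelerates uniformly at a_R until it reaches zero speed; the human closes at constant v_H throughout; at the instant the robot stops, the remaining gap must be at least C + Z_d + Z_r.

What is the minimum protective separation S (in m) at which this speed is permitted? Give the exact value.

braking lasts T_s = (6/5)/4 = 0.3000 s
robot in T_r: 1.2000·0.1000 = 0.1200 m
braking distance = 1.2000²/(2·4.0000) = 0.1800 m
person approaches 1.8000·(0.1000+0.3000) = 0.7200 m
margins: 0.0400+0.0150+0.1000 = 0.1550 m
S_min ≈ 0.1200+0.1800+0.7200+0.1550  ⇒  S_min = 47/40 m

S_min = 47/40 m = 1.1750 m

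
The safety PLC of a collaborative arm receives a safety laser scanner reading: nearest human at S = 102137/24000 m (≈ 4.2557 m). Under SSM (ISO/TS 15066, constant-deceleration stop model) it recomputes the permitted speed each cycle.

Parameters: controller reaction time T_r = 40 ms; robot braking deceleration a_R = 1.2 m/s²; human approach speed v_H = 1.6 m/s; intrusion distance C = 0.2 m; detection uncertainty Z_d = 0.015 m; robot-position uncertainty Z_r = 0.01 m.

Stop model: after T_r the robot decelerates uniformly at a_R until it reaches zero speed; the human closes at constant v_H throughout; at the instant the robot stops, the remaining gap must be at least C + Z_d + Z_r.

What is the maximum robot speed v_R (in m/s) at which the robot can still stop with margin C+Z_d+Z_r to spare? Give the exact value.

collect terms ⇒ (5/12)·v_R² + (103/75)·v_R + (-95201/24000) = 0
  disc = (103/75)² − 4·(5/12)·(-95201/24000) = 339889/40000 ; √disc = 583/200
  v_R = (−(103/75) + 583/200) / (2·(5/12)) = 37/20 m/s
check:
stop time T_s = (37/20)/(6/5) = 1.5417 s
robot in T_r: 1.8500·0.0400 = 0.0740 m
robot under decel: 1.8500²/(2·1.2000) = 1.4260 m
human over T_r+T_s: 1.6000·(0.0400+1.5417) = 2.5307 m
C+Z_d+Z_r = 0.2000+0.0150+0.0100 = 0.2250 m
sum ≈ 0.0740+1.4260+2.5307+0.2250 ≈ 4.2557 m = S ✓

v_R_max = 37/20 m/s = 1.8500 m/s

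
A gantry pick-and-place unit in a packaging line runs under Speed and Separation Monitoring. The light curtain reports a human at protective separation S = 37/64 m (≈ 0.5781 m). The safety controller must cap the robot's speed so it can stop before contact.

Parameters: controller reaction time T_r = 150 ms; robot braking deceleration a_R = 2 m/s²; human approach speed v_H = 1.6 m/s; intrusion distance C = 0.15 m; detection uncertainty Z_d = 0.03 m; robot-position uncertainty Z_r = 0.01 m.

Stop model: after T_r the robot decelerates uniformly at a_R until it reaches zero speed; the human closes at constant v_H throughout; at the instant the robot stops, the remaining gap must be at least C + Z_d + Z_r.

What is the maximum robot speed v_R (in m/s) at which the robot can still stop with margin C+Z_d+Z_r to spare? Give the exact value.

at the boundary: (1/4)·v² + (19/20)·v + (-237/1600) = 0
  disc = (19/20)² − 4·(1/4)·(-237/1600) = 1681/1600 ; √disc = 41/40
  v_R = (−(19/20) + 41/40) / (2·(1/4)) = 3/20 m/s
check:
T_s = v_R/a_R = (3/20)/2 = 0.0750 s
robot covers v_R·T_r = 0.1500·0.1500 = 0.0225 m before braking
braking distance = 0.1500²/(2·2.0000) = 0.0056 m
person approaches 1.6000·(0.1500+0.0750) = 0.3600 m
margins: 0.1500+0.0300+0.0100 = 0.1900 m
sum ≈ 0.0225+0.0056+0.3600+0.1900 ≈ 0.5781 m = S ✓

v_R_max = 3/20 m/s = 0.1500 m/s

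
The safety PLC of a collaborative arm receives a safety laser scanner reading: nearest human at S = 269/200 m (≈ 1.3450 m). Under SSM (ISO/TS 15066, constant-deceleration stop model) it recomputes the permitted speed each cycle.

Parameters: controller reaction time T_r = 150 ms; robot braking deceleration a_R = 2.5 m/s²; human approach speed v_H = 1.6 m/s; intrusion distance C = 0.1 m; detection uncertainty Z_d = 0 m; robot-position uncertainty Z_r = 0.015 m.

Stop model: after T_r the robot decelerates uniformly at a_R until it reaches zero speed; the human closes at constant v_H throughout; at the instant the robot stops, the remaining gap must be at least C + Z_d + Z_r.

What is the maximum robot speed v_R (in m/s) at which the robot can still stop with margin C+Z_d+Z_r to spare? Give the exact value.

v_R_max = 1 m/s = 1.0000 m/s

collect terms ⇒ (1/5)·v_R² + (79/100)·v_R + (-99/100) = 0
  disc = (79/100)² − 4·(1/5)·(-99/100) = 14161/10000 ; √disc = 119/100
  v_R = (−(79/100) + 119/100) / (2·(1/5)) = 1 m/s
check:
T_s = v_R/a_R = 1/(5/2) = 0.4000 s
reaction-phase robot travel = 1.0000·0.1500 = 0.1500 m
braking distance = 1.0000²/(2·2.5000) = 0.2000 m
human over T_r+T_s: 1.6000·(0.1500+0.4000) = 0.8800 m
margins: 0.1000+0.0000+0.0150 = 0.1150 m
sum ≈ 0.1500+0.2000+0.8800+0.1150 ≈ 1.3450 m = S ✓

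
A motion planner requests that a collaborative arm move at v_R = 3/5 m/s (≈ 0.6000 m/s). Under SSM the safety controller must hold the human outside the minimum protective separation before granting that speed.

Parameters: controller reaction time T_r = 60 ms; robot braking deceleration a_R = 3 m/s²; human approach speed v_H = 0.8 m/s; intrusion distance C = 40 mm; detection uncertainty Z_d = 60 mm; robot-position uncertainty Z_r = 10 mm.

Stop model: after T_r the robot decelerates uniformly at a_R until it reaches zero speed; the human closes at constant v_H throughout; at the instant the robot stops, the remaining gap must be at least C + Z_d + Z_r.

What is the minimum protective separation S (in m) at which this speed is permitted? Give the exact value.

S_min = 207/500 m = 0.4140 m

stop time T_s = (3/5)/3 = 0.2000 s
robot covers v_R·T_r = 0.6000·0.0600 = 0.0360 m before braking
robot covers 0.6000·0.2000 − ½·3.0000·0.2000² = 0.0600 m while stopping
person approaches 0.8000·(0.0600+0.2000) = 0.2080 m
C+Z_d+Z_r = 0.0400+0.0600+0.0100 = 0.1100 m
S_min ≈ 0.0360+0.0600+0.2080+0.1100  ⇒  S_min = 207/500 m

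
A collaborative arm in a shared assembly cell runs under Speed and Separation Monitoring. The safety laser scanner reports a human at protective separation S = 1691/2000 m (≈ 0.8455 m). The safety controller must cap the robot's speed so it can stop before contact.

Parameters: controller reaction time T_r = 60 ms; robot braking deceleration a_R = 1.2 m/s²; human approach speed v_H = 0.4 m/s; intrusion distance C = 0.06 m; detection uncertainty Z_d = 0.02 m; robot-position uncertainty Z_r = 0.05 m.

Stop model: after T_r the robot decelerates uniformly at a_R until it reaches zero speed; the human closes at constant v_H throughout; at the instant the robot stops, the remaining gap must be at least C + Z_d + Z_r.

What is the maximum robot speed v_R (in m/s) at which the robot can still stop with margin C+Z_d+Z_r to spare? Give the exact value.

v_R_max = 9/10 m/s = 0.9000 m/s

collect terms ⇒ (5/12)·v_R² + (59/150)·v_R + (-1383/2000) = 0
  disc = (59/150)² − 4·(5/12)·(-1383/2000) = 117649/90000 ; √disc = 343/300
  v_R = (−(59/150) + 343/300) / (2·(5/12)) = 9/10 m/s
check:
T_s = v_R/a_R = (9/10)/(6/5) = 0.7500 s
robot in T_r: 0.9000·0.0600 = 0.0540 m
robot under decel: 0.9000²/(2·1.2000) = 0.3375 m
human closes 0.4000·0.8100 = 0.3240 m
margins: 0.0600+0.0200+0.0500 = 0.1300 m
sum ≈ 0.0540+0.3375+0.3240+0.1300 ≈ 0.8455 m = S ✓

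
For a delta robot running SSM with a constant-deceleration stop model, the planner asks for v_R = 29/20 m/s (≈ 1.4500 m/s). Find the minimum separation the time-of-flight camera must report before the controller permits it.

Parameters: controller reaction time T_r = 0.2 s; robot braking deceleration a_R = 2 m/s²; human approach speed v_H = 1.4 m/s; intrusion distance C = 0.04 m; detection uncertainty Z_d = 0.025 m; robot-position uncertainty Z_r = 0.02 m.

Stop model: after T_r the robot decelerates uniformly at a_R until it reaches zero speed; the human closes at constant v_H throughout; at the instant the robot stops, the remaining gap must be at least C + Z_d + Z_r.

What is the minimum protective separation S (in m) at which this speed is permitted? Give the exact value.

braking lasts T_s = (29/20)/2 = 0.7250 s
robot in T_r: 1.4500·0.2000 = 0.2900 m
robot under decel: 1.4500²/(2·2.0000) = 0.5256 m
person approaches 1.4000·(0.2000+0.7250) = 1.2950 m
residual clearance needed = 0.0400+0.0250+0.0200 = 0.0850 m
S_min ≈ 0.2900+0.5256+1.2950+0.0850  ⇒  S_min = 3513/1600 m

S_min = 3513/1600 m = 2.1956 m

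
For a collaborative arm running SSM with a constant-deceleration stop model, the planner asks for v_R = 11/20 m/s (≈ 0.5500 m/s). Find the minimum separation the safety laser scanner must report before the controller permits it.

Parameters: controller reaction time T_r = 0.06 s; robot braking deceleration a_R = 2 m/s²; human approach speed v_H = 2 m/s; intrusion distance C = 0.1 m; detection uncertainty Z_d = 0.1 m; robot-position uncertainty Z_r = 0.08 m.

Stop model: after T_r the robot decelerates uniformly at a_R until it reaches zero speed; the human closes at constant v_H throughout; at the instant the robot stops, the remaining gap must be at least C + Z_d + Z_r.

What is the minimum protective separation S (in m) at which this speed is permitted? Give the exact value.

T_s = v_R/a_R = (11/20)/2 = 0.2750 s
robot covers v_R·T_r = 0.5500·0.0600 = 0.0330 m before braking
robot under decel: 0.5500²/(2·2.0000) = 0.0756 m
human over T_r+T_s: 2.0000·(0.0600+0.2750) = 0.6700 m
residual clearance needed = 0.1000+0.1000+0.0800 = 0.2800 m
S_min ≈ 0.0330+0.0756+0.6700+0.2800  ⇒  S_min = 8469/8000 m

S_min = 8469/8000 m = 1.0586 m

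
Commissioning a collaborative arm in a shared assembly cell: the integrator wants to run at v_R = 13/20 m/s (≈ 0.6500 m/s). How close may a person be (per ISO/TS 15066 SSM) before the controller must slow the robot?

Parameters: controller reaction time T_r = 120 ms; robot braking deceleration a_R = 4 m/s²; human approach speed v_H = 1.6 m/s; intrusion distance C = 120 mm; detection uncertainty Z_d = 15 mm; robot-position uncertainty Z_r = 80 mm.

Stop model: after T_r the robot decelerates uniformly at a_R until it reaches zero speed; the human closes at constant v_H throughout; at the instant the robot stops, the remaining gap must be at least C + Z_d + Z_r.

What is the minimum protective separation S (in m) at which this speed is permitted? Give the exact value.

T_s = v_R/a_R = (13/20)/4 = 0.1625 s
robot covers v_R·T_r = 0.6500·0.1200 = 0.0780 m before braking
robot under decel: 0.6500²/(2·4.0000) = 0.0528 m
person approaches 1.6000·(0.1200+0.1625) = 0.4520 m
margins: 0.1200+0.0150+0.0800 = 0.2150 m
S_min ≈ 0.0780+0.0528+0.4520+0.2150  ⇒  S_min = 2553/3200 m

S_min = 2553/3200 m = 0.7978 m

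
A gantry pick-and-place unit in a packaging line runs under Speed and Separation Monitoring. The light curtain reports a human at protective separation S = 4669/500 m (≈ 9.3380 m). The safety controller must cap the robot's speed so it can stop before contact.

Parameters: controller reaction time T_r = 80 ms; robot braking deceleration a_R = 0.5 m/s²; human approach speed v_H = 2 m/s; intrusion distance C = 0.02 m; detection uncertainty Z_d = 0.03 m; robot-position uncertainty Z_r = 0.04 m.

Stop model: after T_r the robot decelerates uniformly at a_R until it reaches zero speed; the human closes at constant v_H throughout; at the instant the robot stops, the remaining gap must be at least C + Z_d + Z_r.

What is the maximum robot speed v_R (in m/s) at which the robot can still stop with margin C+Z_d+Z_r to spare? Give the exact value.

at the boundary: (1)·v² + (102/25)·v + (-1136/125) = 0
  disc = (102/25)² − 4·(1)·(-1136/125) = 33124/625 ; √disc = 182/25
  v_R = (−(102/25) + 182/25) / (2·(1)) = 8/5 m/s
check:
braking lasts T_s = (8/5)/(1/2) = 3.2000 s
reaction-phase robot travel = 1.6000·0.0800 = 0.1280 m
braking distance = 1.6000²/(2·0.5000) = 2.5600 m
human over T_r+T_s: 2.0000·(0.0800+3.2000) = 6.5600 m
residual clearance needed = 0.0200+0.0300+0.0400 = 0.0900 m
sum ≈ 0.1280+2.5600+6.5600+0.0900 ≈ 9.3380 m = S ✓

v_R_max = 8/5 m/s = 1.6000 m/s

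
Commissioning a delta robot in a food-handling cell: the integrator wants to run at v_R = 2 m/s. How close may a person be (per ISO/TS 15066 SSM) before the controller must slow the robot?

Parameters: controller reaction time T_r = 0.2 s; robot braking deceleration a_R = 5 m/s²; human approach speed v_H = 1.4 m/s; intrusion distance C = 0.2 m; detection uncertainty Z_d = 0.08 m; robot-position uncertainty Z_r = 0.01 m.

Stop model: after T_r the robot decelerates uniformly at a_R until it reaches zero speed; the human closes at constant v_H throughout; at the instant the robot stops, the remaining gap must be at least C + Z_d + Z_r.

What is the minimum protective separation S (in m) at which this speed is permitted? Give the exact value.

S_min = 193/100 m = 1.9300 m

stop time T_s = 2/5 = 0.4000 s
robot covers v_R·T_r = 2.0000·0.2000 = 0.4000 m before braking
robot covers 2.0000·0.4000 − ½·5.0000·0.4000² = 0.4000 m while stopping
human over T_r+T_s: 1.4000·(0.2000+0.4000) = 0.8400 m
C+Z_d+Z_r = 0.2000+0.0800+0.0100 = 0.2900 m
S_min ≈ 0.4000+0.4000+0.8400+0.2900  ⇒  S_min = 193/100 m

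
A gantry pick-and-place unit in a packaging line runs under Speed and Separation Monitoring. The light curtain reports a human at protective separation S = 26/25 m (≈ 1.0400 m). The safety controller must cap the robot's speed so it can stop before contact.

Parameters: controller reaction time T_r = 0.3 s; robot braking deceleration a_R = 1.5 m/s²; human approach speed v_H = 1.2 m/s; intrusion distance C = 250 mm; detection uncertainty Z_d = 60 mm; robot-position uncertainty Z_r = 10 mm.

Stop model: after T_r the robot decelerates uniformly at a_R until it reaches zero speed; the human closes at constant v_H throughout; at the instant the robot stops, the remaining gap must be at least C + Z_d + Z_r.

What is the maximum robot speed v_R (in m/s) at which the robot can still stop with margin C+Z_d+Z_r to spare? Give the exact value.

quadratic (1/3)·v² + (11/10)·v + (-9/25) = 0
  disc = (11/10)² − 4·(1/3)·(-9/25) = 169/100 ; √disc = 13/10
  v_R = (−(11/10) + 13/10) / (2·(1/3)) = 3/10 m/s
check:
braking lasts T_s = (3/10)/(3/2) = 0.2000 s
robot covers v_R·T_r = 0.3000·0.3000 = 0.0900 m before braking
robot covers 0.3000·0.2000 − ½·1.5000·0.2000² = 0.0300 m while stopping
human over T_r+T_s: 1.2000·(0.3000+0.2000) = 0.6000 m
C+Z_d+Z_r = 0.2500+0.0600+0.0100 = 0.3200 m
sum ≈ 0.0900+0.0300+0.6000+0.3200 ≈ 1.0400 m = S ✓

v_R_max = 3/10 m/s = 0.3000 m/s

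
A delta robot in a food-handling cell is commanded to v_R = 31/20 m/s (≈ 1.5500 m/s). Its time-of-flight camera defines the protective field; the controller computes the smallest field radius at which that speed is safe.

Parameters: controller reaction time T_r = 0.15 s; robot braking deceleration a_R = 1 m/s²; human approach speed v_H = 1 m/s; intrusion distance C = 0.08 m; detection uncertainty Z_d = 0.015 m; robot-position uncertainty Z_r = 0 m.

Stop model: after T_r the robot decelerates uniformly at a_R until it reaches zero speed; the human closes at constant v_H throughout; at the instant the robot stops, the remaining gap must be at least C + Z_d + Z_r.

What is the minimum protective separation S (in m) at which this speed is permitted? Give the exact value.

S_min = 2583/800 m = 3.2287 m

braking lasts T_s = (31/20)/1 = 1.5500 s
robot in T_r: 1.5500·0.1500 = 0.2325 m
robot covers 1.5500·1.5500 − ½·1.0000·1.5500² = 1.2012 m while stopping
human over T_r+T_s: 1.0000·(0.1500+1.5500) = 1.7000 m
C+Z_d+Z_r = 0.0800+0.0150+0.0000 = 0.0950 m
S_min ≈ 0.2325+1.2012+1.7000+0.0950  ⇒  S_min = 2583/800 m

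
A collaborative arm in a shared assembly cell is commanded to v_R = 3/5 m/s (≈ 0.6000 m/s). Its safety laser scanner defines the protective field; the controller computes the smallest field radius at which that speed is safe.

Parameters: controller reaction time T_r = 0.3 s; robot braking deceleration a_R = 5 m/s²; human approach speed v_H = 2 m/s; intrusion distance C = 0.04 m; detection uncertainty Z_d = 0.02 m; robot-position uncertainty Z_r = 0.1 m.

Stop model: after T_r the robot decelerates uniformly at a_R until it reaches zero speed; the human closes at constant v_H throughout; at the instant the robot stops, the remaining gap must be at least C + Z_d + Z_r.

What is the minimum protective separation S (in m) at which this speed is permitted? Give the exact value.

braking lasts T_s = (3/5)/5 = 0.1200 s
robot in T_r: 0.6000·0.3000 = 0.1800 m
robot covers 0.6000·0.1200 − ½·5.0000·0.1200² = 0.0360 m while stopping
human over T_r+T_s: 2.0000·(0.3000+0.1200) = 0.8400 m
C+Z_d+Z_r = 0.0400+0.0200+0.1000 = 0.1600 m
S_min ≈ 0.1800+0.0360+0.8400+0.1600  ⇒  S_min = 152/125 m

S_min = 152/125 m = 1.2160 m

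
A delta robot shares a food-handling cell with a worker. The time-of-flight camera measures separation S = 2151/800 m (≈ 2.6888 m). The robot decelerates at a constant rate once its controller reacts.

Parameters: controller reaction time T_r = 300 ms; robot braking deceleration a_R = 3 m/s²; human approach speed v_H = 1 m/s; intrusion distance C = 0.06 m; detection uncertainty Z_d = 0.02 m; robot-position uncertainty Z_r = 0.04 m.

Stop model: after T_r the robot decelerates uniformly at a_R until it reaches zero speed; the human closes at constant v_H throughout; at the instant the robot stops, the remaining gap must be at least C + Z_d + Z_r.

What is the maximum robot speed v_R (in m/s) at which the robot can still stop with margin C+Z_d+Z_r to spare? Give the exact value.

collect terms ⇒ (1/6)·v_R² + (19/30)·v_R + (-363/160) = 0
  disc = (19/30)² − 4·(1/6)·(-363/160) = 6889/3600 ; √disc = 83/60
  v_R = (−(19/30) + 83/60) / (2·(1/6)) = 9/4 m/s
check:
braking lasts T_s = (9/4)/3 = 0.7500 s
robot in T_r: 2.2500·0.3000 = 0.6750 m
robot under decel: 2.2500²/(2·3.0000) = 0.8438 m
human closes 1.0000·1.0500 = 1.0500 m
margins: 0.0600+0.0200+0.0400 = 0.1200 m
sum ≈ 0.6750+0.8438+1.0500+0.1200 ≈ 2.6888 m = S ✓

v_R_max = 9/4 m/s = 2.2500 m/s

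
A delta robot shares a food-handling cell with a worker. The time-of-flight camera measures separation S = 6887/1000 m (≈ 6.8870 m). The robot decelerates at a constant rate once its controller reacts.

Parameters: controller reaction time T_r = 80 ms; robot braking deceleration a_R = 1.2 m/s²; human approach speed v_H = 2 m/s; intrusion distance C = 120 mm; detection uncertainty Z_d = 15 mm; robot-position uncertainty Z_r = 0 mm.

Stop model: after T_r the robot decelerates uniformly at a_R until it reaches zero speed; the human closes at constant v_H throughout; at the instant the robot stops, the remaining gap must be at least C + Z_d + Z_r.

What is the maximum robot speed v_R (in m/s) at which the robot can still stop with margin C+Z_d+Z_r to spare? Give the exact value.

v_R_max = 12/5 m/s = 2.4000 m/s

quadratic (5/12)·v² + (131/75)·v + (-824/125) = 0
  disc = (131/75)² − 4·(5/12)·(-824/125) = 78961/5625 ; √disc = 281/75
  v_R = (−(131/75) + 281/75) / (2·(5/12)) = 12/5 m/s
check:
T_s = v_R/a_R = (12/5)/(6/5) = 2.0000 s
robot covers v_R·T_r = 2.4000·0.0800 = 0.1920 m before braking
robot under decel: 2.4000²/(2·1.2000) = 2.4000 m
human closes 2.0000·2.0800 = 4.1600 m
residual clearance needed = 0.1200+0.0150+0.0000 = 0.1350 m
sum ≈ 0.1920+2.4000+4.1600+0.1350 ≈ 6.8870 m = S ✓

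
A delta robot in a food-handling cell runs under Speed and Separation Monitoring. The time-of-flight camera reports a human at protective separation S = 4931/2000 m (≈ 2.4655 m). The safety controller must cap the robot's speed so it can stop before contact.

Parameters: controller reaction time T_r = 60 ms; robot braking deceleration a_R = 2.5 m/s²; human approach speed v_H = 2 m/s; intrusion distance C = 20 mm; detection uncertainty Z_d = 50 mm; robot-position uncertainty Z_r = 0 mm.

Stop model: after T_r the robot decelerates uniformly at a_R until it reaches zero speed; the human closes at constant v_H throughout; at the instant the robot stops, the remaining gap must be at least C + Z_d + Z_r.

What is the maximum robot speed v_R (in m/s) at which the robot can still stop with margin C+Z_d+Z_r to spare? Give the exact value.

v_R_max = 37/20 m/s = 1.8500 m/s

quadratic (1/5)·v² + (43/50)·v + (-4551/2000) = 0
  disc = (43/50)² − 4·(1/5)·(-4551/2000) = 64/25 ; √disc = 8/5
  v_R = (−(43/50) + 8/5) / (2·(1/5)) = 37/20 m/s
check:
stop time T_s = (37/20)/(5/2) = 0.7400 s
robot covers v_R·T_r = 1.8500·0.0600 = 0.1110 m before braking
robot covers 1.8500·0.7400 − ½·2.5000·0.7400² = 0.6845 m while stopping
human closes 2.0000·0.8000 = 1.6000 m
C+Z_d+Z_r = 0.0200+0.0500+0.0000 = 0.0700 m
sum ≈ 0.1110+0.6845+1.6000+0.0700 ≈ 2.4655 m = S ✓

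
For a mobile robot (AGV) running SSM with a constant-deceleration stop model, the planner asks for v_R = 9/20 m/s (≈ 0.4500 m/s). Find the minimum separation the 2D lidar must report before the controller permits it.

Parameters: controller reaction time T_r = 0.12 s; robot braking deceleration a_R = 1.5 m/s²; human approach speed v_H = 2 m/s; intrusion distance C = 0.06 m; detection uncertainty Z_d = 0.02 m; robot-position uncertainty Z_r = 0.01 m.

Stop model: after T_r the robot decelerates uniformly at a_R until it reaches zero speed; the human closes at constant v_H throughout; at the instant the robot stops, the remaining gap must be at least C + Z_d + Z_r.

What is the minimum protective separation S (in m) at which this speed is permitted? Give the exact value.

S_min = 2103/2000 m = 1.0515 m

braking lasts T_s = (9/20)/(3/2) = 0.3000 s
reaction-phase robot travel = 0.4500·0.1200 = 0.0540 m
robot covers 0.4500·0.3000 − ½·1.5000·0.3000² = 0.0675 m while stopping
human closes 2.0000·0.4200 = 0.8400 m
margins: 0.0600+0.0200+0.0100 = 0.0900 m
S_min ≈ 0.0540+0.0675+0.8400+0.0900  ⇒  S_min = 2103/2000 m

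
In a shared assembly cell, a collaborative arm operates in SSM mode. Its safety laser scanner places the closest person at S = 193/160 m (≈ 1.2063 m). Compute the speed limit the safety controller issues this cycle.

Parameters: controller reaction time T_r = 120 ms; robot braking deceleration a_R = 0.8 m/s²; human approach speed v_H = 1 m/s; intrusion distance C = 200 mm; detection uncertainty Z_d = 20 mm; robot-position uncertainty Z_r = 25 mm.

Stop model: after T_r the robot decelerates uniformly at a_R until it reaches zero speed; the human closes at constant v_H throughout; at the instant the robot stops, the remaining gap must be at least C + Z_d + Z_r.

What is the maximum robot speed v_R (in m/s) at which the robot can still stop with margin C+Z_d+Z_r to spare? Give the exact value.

quadratic (5/8)·v² + (137/100)·v + (-673/800) = 0
  disc = (137/100)² − 4·(5/8)·(-673/800) = 159201/40000 ; √disc = 399/200
  v_R = (−(137/100) + 399/200) / (2·(5/8)) = 1/2 m/s
check:
stop time T_s = (1/2)/(4/5) = 0.6250 s
robot in T_r: 0.5000·0.1200 = 0.0600 m
braking distance = 0.5000²/(2·0.8000) = 0.1562 m
human closes 1.0000·0.7450 = 0.7450 m
margins: 0.2000+0.0200+0.0250 = 0.2450 m
sum ≈ 0.0600+0.1562+0.7450+0.2450 ≈ 1.2063 m = S ✓

v_R_max = 1/2 m/s = 0.5000 m/s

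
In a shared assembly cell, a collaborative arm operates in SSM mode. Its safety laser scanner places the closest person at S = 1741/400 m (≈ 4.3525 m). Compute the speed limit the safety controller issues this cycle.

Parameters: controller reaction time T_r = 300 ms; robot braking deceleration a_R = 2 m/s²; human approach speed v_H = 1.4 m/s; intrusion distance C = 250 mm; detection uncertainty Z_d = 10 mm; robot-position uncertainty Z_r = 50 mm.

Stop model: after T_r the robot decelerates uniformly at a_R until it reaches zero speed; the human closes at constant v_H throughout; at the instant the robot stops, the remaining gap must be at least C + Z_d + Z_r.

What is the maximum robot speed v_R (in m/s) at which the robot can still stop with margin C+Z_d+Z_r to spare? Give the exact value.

v_R_max = 23/10 m/s = 2.3000 m/s

at the boundary: (1/4)·v² + (1)·v + (-1449/400) = 0
  disc = (1)² − 4·(1/4)·(-1449/400) = 1849/400 ; √disc = 43/20
  v_R = (−(1) + 43/20) / (2·(1/4)) = 23/10 m/s
check:
stop time T_s = (23/10)/2 = 1.1500 s
robot in T_r: 2.3000·0.3000 = 0.6900 m
robot under decel: 2.3000²/(2·2.0000) = 1.3225 m
person approaches 1.4000·(0.3000+1.1500) = 2.0300 m
residual clearance needed = 0.2500+0.0100+0.0500 = 0.3100 m
sum ≈ 0.6900+1.3225+2.0300+0.3100 ≈ 4.3525 m = S ✓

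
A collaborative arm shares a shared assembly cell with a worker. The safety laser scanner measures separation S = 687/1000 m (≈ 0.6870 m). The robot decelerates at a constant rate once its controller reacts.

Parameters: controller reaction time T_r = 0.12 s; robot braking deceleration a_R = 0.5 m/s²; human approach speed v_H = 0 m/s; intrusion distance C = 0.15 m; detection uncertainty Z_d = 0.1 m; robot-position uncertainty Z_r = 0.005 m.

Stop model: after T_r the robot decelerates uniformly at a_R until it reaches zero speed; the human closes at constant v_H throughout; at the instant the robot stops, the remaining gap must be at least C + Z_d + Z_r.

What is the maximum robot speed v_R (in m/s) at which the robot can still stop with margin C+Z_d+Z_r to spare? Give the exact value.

v_R_max = 3/5 m/s = 0.6000 m/s

quadratic (1)·v² + (3/25)·v + (-54/125) = 0
  disc = (3/25)² − 4·(1)·(-54/125) = 1089/625 ; √disc = 33/25
  v_R = (−(3/25) + 33/25) / (2·(1)) = 3/5 m/s
check:
stop time T_s = (3/5)/(1/2) = 1.2000 s
robot in T_r: 0.6000·0.1200 = 0.0720 m
robot under decel: 0.6000²/(2·0.5000) = 0.3600 m
human closes 0.0000·1.3200 = 0.0000 m
residual clearance needed = 0.1500+0.1000+0.0050 = 0.2550 m
sum ≈ 0.0720+0.3600+0.0000+0.2550 ≈ 0.6870 m = S ✓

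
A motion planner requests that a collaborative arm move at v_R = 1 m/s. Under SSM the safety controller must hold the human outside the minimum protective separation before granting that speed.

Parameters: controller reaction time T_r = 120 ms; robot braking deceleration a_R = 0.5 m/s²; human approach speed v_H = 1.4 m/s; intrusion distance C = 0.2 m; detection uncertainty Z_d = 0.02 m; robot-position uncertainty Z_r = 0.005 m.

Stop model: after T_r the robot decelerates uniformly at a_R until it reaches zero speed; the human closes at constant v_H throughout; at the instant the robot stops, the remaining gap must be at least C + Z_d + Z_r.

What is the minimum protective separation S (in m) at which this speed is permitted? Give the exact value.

S_min = 4313/1000 m = 4.3130 m

stop time T_s = 1/(1/2) = 2.0000 s
robot covers v_R·T_r = 1.0000·0.1200 = 0.1200 m before braking
braking distance = 1.0000²/(2·0.5000) = 1.0000 m
human closes 1.4000·2.1200 = 2.9680 m
residual clearance needed = 0.2000+0.0200+0.0050 = 0.2250 m
S_min ≈ 0.1200+1.0000+2.9680+0.2250  ⇒  S_min = 4313/1000 m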